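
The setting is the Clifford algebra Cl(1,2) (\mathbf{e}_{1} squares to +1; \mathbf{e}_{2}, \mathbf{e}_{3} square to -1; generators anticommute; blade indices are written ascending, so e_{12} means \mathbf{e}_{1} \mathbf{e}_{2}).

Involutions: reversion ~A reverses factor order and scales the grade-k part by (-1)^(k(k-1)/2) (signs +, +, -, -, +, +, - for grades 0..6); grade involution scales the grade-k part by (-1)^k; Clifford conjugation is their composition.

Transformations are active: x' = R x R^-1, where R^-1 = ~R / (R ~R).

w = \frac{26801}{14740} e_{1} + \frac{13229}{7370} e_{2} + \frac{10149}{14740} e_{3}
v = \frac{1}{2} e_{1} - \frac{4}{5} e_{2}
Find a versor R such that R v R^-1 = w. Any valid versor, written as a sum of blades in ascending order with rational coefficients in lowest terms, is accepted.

Take R = v + w = \frac{34171}{14740} e_{1} + \frac{7333}{7370} e_{2} + \frac{10149}{14740} e_{3}. Because q(v) = q(w) = -\frac{39}{100}, conjugation by R sends v exactly to w.
Answer: \frac{34171}{14740} e_{1} + \frac{7333}{7370} e_{2} + \frac{10149}{14740} e_{3}


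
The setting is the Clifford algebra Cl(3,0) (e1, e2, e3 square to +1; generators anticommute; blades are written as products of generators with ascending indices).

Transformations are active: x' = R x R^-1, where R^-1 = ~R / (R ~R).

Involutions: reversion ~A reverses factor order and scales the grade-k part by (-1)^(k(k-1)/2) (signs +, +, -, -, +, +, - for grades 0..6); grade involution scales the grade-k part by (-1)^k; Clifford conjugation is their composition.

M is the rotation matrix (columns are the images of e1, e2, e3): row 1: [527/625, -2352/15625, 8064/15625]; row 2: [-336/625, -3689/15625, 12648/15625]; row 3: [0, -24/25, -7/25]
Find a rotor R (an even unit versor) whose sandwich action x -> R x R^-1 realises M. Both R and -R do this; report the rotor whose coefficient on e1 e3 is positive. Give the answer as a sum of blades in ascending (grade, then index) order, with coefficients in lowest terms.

Method: write R = a + b12*e1 e2 + b13*e1 e3 + b23*e2 e3 with a^2 + b12^2 + b13^2 + b23^2 = 1 (so R^-1 = ~R). Expanding the columns R e_j ~R gives tr M = 4a^2 - 1 and, from the antisymmetric part, M21 - M12 = -4a*b12, M13 - M31 = 4a*b13, M32 - M23 = -4a*b23.
Here tr M = 5111/15625, so a^2 = (1 + tr M)/4 = 5184/15625 and a = ±72/125. Taking a = 72/125: M21 - M12 = -6048/15625, M13 - M31 = 8064/15625, M32 - M23 = -27648/15625, giving b12 = 21/125, b13 = 28/125, b23 = 96/125, i.e. R = 72/125 + 21/125*e1 e2 + 28/125*e1 e3 + 96/125*e2 e3.
Its e1 e3 coefficient is already positive.
Answer: 72/125 + 21/125*e1 e2 + 28/125*e1 e3 + 96/125*e2 e3. Why the constraint matters: R and -R act identically through the sandwich — M has trace 5111/15625 either way — so only the sign condition on e1 e3 picks one of the two preimages.


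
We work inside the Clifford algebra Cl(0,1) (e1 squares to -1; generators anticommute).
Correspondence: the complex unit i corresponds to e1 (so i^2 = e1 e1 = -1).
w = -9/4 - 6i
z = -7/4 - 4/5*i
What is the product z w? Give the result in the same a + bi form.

In blades: z = -7/4 - 4/5*e1, w = -9/4 - 6*e1.
Distribute z over w term by term (generator squares from the signature, products reordered to ascending indices): (-7/4)*w = 63/16 + 21/2*e1; (-4/5*e1)*w = -24/5 + 9/5*e1.
Sum: -69/80 + 123/10*e1; translating back through the correspondence:
Answer: -69/80 + 123/10*i


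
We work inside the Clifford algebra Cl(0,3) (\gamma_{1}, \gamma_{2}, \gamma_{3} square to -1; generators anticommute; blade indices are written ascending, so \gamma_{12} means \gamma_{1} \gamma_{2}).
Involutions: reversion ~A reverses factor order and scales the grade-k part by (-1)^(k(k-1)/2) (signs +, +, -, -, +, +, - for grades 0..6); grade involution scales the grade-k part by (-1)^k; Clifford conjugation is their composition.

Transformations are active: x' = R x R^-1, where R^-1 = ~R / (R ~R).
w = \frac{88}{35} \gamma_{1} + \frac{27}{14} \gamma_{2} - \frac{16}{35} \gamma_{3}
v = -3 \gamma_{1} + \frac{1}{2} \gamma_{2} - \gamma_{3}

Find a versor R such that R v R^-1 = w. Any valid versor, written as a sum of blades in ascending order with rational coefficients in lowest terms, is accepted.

Here q(v) = q(w) = -\frac{41}{4}; the classical choice R = v + w = -\frac{17}{35} \gamma_{1} + \frac{17}{7} \gamma_{2} - \frac{51}{35} \gamma_{3} then realises v -> w under the sandwich.
Answer: -\frac{17}{35} \gamma_{1} + \frac{17}{7} \gamma_{2} - \frac{51}{35} \gamma_{3}


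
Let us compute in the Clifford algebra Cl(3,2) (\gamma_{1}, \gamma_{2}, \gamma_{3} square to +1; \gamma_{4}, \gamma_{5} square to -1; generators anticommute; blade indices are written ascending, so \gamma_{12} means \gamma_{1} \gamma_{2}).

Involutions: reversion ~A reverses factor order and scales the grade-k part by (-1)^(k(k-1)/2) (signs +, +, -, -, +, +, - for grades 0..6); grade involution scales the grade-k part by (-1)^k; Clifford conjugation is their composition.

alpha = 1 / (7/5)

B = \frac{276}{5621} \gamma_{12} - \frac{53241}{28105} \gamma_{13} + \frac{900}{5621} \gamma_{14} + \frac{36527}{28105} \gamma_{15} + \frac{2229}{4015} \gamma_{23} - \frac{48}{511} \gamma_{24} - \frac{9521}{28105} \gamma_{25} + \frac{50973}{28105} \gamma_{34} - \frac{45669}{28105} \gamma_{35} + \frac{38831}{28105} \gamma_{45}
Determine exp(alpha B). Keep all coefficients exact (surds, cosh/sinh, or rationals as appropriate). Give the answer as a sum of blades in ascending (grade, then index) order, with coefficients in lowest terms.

B^2 term by term: the squares give (\frac{276}{5621})^2*(\gamma_{12})^2 + (-\frac{53241}{28105})^2*(\gamma_{13})^2 + (\frac{900}{5621})^2*(\gamma_{14})^2 + (\frac{36527}{28105})^2*(\gamma_{15})^2 + (\frac{2229}{4015})^2*(\gamma_{23})^2 + (-\frac{48}{511})^2*(\gamma_{24})^2 + (-\frac{9521}{28105})^2*(\gamma_{25})^2 + (\frac{50973}{28105})^2*(\gamma_{34})^2 + (-\frac{45669}{28105})^2*(\gamma_{35})^2 + (\frac{38831}{28105})^2*(\gamma_{45})^2 = \frac{76176}{31595641}*(-1) + \frac{2834604081}{789891025}*(-1) + \frac{810000}{31595641}*(+1) + \frac{1334221729}{789891025}*(+1) + \frac{4968441}{16120225}*(-1) + \frac{2304}{261121}*(+1) + \frac{90649441}{789891025}*(+1) + \frac{2598246729}{789891025}*(+1) + \frac{2085657561}{789891025}*(+1) + \frac{1507846561}{789891025}*(-1) = \frac{49}{25} (each basis 2-blade squares to minus the product of its generators' squares); cross terms between blades sharing an index anticommute and cancel; the commuting (index-disjoint) pairs give grade-4 terms 2*c*c'*(blade product), which cancel blade by blade — \gamma_{1234}: \frac{28137096}{157978205} - \frac{5111136}{14361655} + \frac{802440}{4513663} = 0; \gamma_{1235}: -\frac{25209288}{157978205} - \frac{1013815122}{789891025} + \frac{162837366}{112841575} = 0; \gamma_{1245}: \frac{21434712}{157978205} + \frac{3427560}{31595641} - \frac{3506592}{14361655} = 0; \gamma_{1345}: -\frac{4134802542}{789891025} + \frac{16440840}{31595641} + \frac{3723781542}{789891025} = 0; \gamma_{2345}: \frac{173108598}{112841575} - \frac{4384224}{14361655} - \frac{970627866}{789891025} = 0 — confirming B is simple. So B^2 = \frac{49}{25}.
B^2 = \frac{49}{25} — since the square is positive, the closed form is hyperbolic: l = \frac{7}{5}, alpha*l = 1, so exp(alpha B) = cosh(1) + (sinh(1)/(\frac{7}{5}))*B = \cosh{\left(1 \right)} + (\frac{5 \sinh{\left(1 \right)}}{7})*B.
Answer: \cosh{\left(1 \right)} + \frac{1380 \sinh{\left(1 \right)}}{39347} \gamma_{12} - \frac{53241 \sinh{\left(1 \right)}}{39347} \gamma_{13} + \frac{4500 \sinh{\left(1 \right)}}{39347} \gamma_{14} + \frac{36527 \sinh{\left(1 \right)}}{39347} \gamma_{15} + \frac{2229 \sinh{\left(1 \right)}}{5621} \gamma_{23} - \frac{240 \sinh{\left(1 \right)}}{3577} \gamma_{24} - \frac{9521 \sinh{\left(1 \right)}}{39347} \gamma_{25} + \frac{50973 \sinh{\left(1 \right)}}{39347} \gamma_{34} - \frac{45669 \sinh{\left(1 \right)}}{39347} \gamma_{35} + \frac{38831 \sinh{\left(1 \right)}}{39347} \gamma_{45}


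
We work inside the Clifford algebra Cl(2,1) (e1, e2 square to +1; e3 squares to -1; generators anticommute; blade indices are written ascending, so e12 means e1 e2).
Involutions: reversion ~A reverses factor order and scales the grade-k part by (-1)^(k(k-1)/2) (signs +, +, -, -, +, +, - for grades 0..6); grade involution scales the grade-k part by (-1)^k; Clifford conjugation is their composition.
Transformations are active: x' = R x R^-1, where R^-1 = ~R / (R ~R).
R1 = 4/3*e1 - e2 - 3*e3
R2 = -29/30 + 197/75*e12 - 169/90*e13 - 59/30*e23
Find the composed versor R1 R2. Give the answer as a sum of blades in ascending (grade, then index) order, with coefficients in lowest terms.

Distribute over the terms of R1 (each basis-blade product reordered to ascending indices, repeated generators contracted through their squares):
(4/3*e1) R2 = -58/45*e1 + 788/225*e2 - 338/135*e3 - 118/45*e123
(-e2) R2 = 197/75*e1 + 29/30*e2 + 59/30*e3 - 169/90*e123
(-3*e3) R2 = 169/30*e1 + 59/10*e2 + 29/10*e3 - 197/25*e123
Summing the partial products and collecting blades:
Answer: 3137/450*e1 + 2333/225*e2 + 319/135*e3 - 619/50*e123


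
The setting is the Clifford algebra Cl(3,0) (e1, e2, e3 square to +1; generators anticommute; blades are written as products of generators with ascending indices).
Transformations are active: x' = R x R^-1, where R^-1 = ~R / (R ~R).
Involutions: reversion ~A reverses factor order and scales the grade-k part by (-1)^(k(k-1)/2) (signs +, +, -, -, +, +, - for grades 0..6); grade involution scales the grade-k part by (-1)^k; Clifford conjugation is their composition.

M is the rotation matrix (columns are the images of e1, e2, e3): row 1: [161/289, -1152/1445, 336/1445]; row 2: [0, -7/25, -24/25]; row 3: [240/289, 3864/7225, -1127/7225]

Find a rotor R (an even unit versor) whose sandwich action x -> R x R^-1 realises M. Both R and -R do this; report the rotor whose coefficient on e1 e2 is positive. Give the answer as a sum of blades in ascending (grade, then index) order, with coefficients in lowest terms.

Method: write R = a + b12*e1 e2 + b13*e1 e3 + b23*e2 e3 with a^2 + b12^2 + b13^2 + b23^2 = 1 (so R^-1 = ~R). Expanding the columns R e_j ~R gives tr M = 4a^2 - 1 and, from the antisymmetric part, M21 - M12 = -4a*b12, M13 - M31 = 4a*b13, M32 - M23 = -4a*b23.
Here tr M = 35/289, so a^2 = (1 + tr M)/4 = 81/289 and a = ±9/17. Taking a = 9/17: M21 - M12 = 1152/1445, M13 - M31 = -864/1445, M32 - M23 = 432/289, giving b12 = -32/85, b13 = -24/85, b23 = -12/17, i.e. R = 9/17 - 32/85*e1 e2 - 24/85*e1 e3 - 12/17*e2 e3.
Its e1 e2 coefficient is negative, so report the other preimage -R.
Answer: -9/17 + 32/85*e1 e2 + 24/85*e1 e3 + 12/17*e2 e3. Recall the cover is two-to-one: with M of trace 35/289, both preimages act alike, and the stated e1 e2 sign chooses the sheet.


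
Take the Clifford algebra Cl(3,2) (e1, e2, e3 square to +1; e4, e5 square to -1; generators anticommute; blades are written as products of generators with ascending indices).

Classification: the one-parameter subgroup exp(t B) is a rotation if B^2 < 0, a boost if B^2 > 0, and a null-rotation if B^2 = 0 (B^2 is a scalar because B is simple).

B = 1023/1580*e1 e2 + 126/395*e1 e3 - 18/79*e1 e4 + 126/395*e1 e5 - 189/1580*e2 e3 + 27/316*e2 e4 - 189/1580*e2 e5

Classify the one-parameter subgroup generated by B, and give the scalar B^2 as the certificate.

B^2 term by term: the squares give (1023/1580)^2*(e1 e2)^2 + (126/395)^2*(e1 e3)^2 + (-18/79)^2*(e1 e4)^2 + (126/395)^2*(e1 e5)^2 + (-189/1580)^2*(e2 e3)^2 + (27/316)^2*(e2 e4)^2 + (-189/1580)^2*(e2 e5)^2 = 1046529/2496400*(-1) + 15876/156025*(-1) + 324/6241*(+1) + 15876/156025*(+1) + 35721/2496400*(-1) + 729/99856*(+1) + 35721/2496400*(+1) = -9/25 (each basis 2-blade squares to minus the product of its generators' squares); cross terms between blades sharing an index anticommute and cancel; the commuting (index-disjoint) pairs give grade-4 terms 2*c*c'*(blade product), which cancel blade by blade — e1 e2 e3 e4: -1701/31205 + 1701/31205 = 0; e1 e2 e3 e5: 11907/156025 - 11907/156025 = 0; e1 e2 e4 e5: -1701/31205 + 1701/31205 = 0 — confirming B is simple. So B^2 = -9/25.
Answer: rotation, certificate B^2 = -9/25. No conjugation can change B^2 = -9/25; the sign gives the class.


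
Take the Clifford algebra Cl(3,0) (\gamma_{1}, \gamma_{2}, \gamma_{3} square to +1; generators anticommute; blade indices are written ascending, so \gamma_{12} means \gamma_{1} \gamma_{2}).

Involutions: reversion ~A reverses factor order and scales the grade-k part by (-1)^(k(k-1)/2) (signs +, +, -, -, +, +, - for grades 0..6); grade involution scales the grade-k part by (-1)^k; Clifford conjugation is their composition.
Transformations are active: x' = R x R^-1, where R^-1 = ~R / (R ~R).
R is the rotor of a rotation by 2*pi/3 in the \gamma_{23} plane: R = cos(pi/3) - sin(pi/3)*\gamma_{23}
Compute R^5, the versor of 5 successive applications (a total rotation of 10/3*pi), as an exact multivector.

The rotor phase is half the rotation angle and phases add under composition, so 5 steps in the \gamma_{23} plane accumulate phase 5*(pi/3) = \frac{5 \pi}{3}: R^5 = cos(\frac{5 \pi}{3}) - sin(\frac{5 \pi}{3})*\gamma_{23}.
cos(\frac{5 \pi}{3}) = \frac{1}{2} and sin(\frac{5 \pi}{3}) = - \frac{\sqrt{3}}{2}, so R^5 = \frac{1}{2} + \frac{\sqrt{3}}{2} \gamma_{23}. The net rotation is 4/3*pi (after discarding 1 full turn, each of which contributes a factor -1 to the rotor); the rotor keeps the half-angle phase exactly.
Answer: \frac{1}{2} + \frac{\sqrt{3}}{2} \gamma_{23}


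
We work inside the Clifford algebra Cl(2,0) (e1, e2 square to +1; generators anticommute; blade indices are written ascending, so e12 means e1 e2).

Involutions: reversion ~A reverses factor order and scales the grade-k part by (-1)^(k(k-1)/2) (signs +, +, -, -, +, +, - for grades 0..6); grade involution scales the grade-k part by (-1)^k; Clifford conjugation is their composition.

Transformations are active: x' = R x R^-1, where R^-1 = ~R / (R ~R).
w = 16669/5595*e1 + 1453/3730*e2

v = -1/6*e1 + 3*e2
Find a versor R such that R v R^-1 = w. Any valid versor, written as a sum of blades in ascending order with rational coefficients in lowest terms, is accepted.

Sketch: the shared square 325/36 makes R = v + w = 10491/3730*e1 + 12643/3730*e2 the natural versor; its sandwich fixes that direction, negates (v - w)/2, and sends v to w.
Answer: 10491/3730*e1 + 12643/3730*e2


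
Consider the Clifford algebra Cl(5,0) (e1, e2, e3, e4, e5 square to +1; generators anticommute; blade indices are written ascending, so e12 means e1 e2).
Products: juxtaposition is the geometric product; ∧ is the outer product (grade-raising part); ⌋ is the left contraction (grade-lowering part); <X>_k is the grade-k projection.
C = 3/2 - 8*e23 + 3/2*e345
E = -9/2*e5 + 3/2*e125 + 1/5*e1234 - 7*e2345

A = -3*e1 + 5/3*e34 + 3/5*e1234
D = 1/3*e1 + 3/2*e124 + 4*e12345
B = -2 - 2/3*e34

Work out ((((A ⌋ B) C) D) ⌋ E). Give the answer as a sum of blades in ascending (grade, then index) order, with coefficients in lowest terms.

step 1: 10/9
step 2: 5/3 - 80/9*e23 + 5/3*e345
step 3: 5/9*e1 - 20/3*e12 - 80/27*e123 + 5/2*e124 + 40/3*e134 + 320/9*e145 - 5/2*e1235 - 5/9*e1345 + 20/3*e12345
step 4: -8/3*e2 + 1/2*e3 + 16/27*e4 + 10*e5 + 5/6*e25 + 4/3*e34 + 1/9*e234
Answer: -8/3*e2 + 1/2*e3 + 16/27*e4 + 10*e5 + 5/6*e25 + 4/3*e34 + 1/9*e234


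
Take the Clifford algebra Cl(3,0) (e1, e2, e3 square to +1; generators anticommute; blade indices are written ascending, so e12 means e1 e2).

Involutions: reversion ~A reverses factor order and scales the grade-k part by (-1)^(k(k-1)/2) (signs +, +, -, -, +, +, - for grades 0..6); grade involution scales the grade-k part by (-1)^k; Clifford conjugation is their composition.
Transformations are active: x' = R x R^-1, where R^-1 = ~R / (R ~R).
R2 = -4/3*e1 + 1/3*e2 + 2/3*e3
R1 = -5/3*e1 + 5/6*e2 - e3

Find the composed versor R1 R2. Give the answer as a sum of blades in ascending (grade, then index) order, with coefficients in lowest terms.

Distribute over the terms of R1 (each basis-blade product reordered to ascending indices, repeated generators contracted through their squares):
(-5/3*e1) R2 = 20/9 - 5/9*e12 - 10/9*e13
(5/6*e2) R2 = 5/18 + 10/9*e12 + 5/9*e23
(-e3) R2 = -2/3 - 4/3*e13 + 1/3*e23
Summing the partial products and collecting blades:
Answer: 11/6 + 5/9*e12 - 22/9*e13 + 8/9*e23


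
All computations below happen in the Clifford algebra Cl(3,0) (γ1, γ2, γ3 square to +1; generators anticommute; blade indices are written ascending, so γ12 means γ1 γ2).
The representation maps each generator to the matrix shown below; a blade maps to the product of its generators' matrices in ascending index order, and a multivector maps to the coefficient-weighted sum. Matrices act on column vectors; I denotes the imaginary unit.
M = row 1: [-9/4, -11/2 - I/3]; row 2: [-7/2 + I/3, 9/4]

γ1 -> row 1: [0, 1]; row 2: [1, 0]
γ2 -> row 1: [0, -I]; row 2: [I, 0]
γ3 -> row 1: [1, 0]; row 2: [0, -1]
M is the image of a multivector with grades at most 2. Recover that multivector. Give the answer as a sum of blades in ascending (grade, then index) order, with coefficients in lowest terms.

Method: 1, rho(γ1), rho(γ2), rho(γ3) form a trace-orthogonal basis of the 2x2 complex matrices (tr(X Y) = 2 if X = Y, else 0), so M = m0*1 + m1*rho(γ1) + m2*rho(γ2) + m3*rho(γ3) with m0 = tr(M)/2 = 0, m1 = tr(M rho(γ1))/2 = -9/2, m2 = tr(M rho(γ2))/2 = 1/3 - I, m3 = tr(M rho(γ3))/2 = -9/4.
Multiplying table entries, the bivector images are rho(γ12) = I*rho(γ3), rho(γ13) = -I*rho(γ2), rho(γ23) = I*rho(γ1); with real blade coefficients the real parts of m0..m3 are the coefficients of 1, γ1, γ2, γ3 and the imaginary parts give the bivectors (γ23: Im m1, γ13: -Im m2, γ12: Im m3).
Answer: -9/2*γ1 + 1/3*γ2 - 9/4*γ3 + γ13


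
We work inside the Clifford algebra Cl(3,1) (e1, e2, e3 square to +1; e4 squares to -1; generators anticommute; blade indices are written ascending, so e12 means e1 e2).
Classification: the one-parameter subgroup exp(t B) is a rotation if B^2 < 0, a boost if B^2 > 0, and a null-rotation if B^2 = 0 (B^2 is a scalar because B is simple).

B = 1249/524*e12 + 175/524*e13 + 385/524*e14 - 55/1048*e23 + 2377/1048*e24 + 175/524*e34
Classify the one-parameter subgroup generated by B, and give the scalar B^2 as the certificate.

B^2 term by term: the squares give (1249/524)^2*(e12)^2 + (175/524)^2*(e13)^2 + (385/524)^2*(e14)^2 + (-55/1048)^2*(e23)^2 + (2377/1048)^2*(e24)^2 + (175/524)^2*(e34)^2 = 1560001/274576*(-1) + 30625/274576*(-1) + 148225/274576*(+1) + 3025/1098304*(-1) + 5650129/1098304*(+1) + 30625/274576*(+1) = 0 (each basis 2-blade squares to minus the product of its generators' squares); cross terms between blades sharing an index anticommute and cancel; the commuting (index-disjoint) pairs give grade-4 terms 2*c*c'*(blade product), which cancel blade by blade — e1234: 218575/137288 - 415975/274576 - 21175/274576 = 0 — confirming B is simple. So B^2 = 0.
Answer: null-rotation, certificate B^2 = 0. Note: conjugating B changes its blade decomposition but never the scalar B^2 = 0, whose sign settles the classification.


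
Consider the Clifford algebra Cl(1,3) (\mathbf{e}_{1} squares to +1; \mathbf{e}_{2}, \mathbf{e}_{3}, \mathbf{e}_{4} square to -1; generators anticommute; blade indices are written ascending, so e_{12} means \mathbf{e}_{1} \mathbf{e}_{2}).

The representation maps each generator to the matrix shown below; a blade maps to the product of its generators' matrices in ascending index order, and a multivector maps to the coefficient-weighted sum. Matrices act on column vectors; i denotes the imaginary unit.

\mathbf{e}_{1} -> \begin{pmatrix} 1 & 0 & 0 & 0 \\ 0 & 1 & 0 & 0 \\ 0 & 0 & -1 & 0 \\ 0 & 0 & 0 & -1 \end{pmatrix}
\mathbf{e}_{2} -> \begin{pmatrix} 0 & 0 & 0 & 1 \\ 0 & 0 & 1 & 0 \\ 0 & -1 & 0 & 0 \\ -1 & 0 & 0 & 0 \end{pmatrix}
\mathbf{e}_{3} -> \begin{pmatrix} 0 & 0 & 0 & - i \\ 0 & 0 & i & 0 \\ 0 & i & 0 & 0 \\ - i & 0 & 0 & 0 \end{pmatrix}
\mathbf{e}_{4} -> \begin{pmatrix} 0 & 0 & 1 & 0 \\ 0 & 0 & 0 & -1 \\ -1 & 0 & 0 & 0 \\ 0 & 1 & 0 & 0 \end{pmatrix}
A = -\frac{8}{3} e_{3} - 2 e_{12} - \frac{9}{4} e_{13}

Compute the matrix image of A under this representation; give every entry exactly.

Bivector images (products of the table entries): rho(e_{12}) = rho(\mathbf{e}_{1})rho(\mathbf{e}_{2}) = \begin{pmatrix} 0 & 0 & 0 & 1 \\ 0 & 0 & 1 & 0 \\ 0 & 1 & 0 & 0 \\ 1 & 0 & 0 & 0 \end{pmatrix}; rho(e_{13}) = rho(\mathbf{e}_{1})rho(\mathbf{e}_{3}) = \begin{pmatrix} 0 & 0 & 0 & - i \\ 0 & 0 & i & 0 \\ 0 & - i & 0 & 0 \\ i & 0 & 0 & 0 \end{pmatrix}.
M = (-\frac{8}{3})*rho(e_{3}) + (-2)*rho(e_{12}) + (-\frac{9}{4})*rho(e_{13}), summed entrywise:
Answer: \begin{pmatrix} 0 & 0 & 0 & -2 + \frac{59 i}{12} \\ 0 & 0 & -2 - \frac{59 i}{12} & 0 \\ 0 & -2 - \frac{5 i}{12} & 0 & 0 \\ -2 + \frac{5 i}{12} & 0 & 0 & 0 \end{pmatrix}


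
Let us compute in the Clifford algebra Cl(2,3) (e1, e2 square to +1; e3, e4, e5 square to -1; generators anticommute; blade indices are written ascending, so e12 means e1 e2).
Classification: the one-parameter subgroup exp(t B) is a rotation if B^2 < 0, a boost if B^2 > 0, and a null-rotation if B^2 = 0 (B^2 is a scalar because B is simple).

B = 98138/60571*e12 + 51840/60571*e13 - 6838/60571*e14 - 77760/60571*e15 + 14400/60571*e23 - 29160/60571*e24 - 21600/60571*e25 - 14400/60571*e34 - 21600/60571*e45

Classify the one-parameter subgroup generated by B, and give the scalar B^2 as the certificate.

B^2 term by term: the squares give (98138/60571)^2*(e12)^2 + (51840/60571)^2*(e13)^2 + (-6838/60571)^2*(e14)^2 + (-77760/60571)^2*(e15)^2 + (14400/60571)^2*(e23)^2 + (-29160/60571)^2*(e24)^2 + (-21600/60571)^2*(e25)^2 + (-14400/60571)^2*(e34)^2 + (-21600/60571)^2*(e45)^2 = 9631067044/3668846041*(-1) + 2687385600/3668846041*(+1) + 46758244/3668846041*(+1) + 6046617600/3668846041*(+1) + 207360000/3668846041*(+1) + 850305600/3668846041*(+1) + 466560000/3668846041*(+1) + 207360000/3668846041*(-1) + 466560000/3668846041*(-1) = 0 (each basis 2-blade squares to minus the product of its generators' squares); cross terms between blades sharing an index anticommute and cancel; the commuting (index-disjoint) pairs give grade-4 terms 2*c*c'*(blade product), which cancel blade by blade — e1234: -2826374400/3668846041 + 3023308800/3668846041 - 196934400/3668846041 = 0; e1235: 2239488000/3668846041 - 2239488000/3668846041 = 0; e1245: -4239561600/3668846041 - 295401600/3668846041 + 4534963200/3668846041 = 0; e1345: -2239488000/3668846041 + 2239488000/3668846041 = 0; e2345: -622080000/3668846041 + 622080000/3668846041 = 0 — confirming B is simple. So B^2 = 0.
Answer: null-rotation, certificate B^2 = 0. Because 0 is invariant under every versor sandwich, the classification follows from its sign alone.


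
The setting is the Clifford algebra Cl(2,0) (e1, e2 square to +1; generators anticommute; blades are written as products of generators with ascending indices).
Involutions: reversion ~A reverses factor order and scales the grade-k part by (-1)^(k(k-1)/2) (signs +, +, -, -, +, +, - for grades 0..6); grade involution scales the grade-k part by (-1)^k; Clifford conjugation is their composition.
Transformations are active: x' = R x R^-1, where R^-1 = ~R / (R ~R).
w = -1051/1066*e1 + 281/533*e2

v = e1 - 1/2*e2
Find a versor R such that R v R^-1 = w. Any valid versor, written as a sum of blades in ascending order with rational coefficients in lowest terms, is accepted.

Equal squares first: v^2 = w^2 = 5/4. Then v + w = 15/1066*e1 + 29/1066*e2 is a versor taking v to w, provided it is invertible.
Answer: 15/1066*e1 + 29/1066*e2


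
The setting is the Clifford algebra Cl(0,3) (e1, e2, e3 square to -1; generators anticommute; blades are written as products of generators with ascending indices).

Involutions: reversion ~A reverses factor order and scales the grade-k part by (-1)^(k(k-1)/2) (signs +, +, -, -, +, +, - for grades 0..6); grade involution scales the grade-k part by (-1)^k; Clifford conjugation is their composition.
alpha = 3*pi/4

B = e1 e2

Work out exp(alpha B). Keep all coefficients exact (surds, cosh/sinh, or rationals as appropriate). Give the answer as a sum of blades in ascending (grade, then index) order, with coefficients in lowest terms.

B^2 = (1)^2*(e1 e2)^2 = 1*(-1) = -1 (a basis 2-blade squares to minus the product of its generators' squares).
B^2 = -1 — the negative square puts this in the circular regime; l = 1, alpha*l = 3*pi/4, so exp(alpha B) = cos(3*pi/4) + (sin(3*pi/4)/1)*B = -sqrt(2)/2 + (sqrt(2)/2)*B.
Answer: -sqrt(2)/2 + sqrt(2)/2*e1 e2


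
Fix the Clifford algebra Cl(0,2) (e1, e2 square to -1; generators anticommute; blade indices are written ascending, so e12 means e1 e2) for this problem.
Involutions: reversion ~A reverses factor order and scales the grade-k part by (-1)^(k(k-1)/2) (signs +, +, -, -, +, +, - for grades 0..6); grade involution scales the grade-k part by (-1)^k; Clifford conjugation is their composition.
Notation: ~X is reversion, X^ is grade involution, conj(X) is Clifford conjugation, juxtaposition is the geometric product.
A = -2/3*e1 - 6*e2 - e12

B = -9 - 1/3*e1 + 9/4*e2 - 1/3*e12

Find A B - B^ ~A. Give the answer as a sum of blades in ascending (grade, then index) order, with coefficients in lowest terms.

first term: 233/18 + 41/4*e1 + 487/9*e2 + 11/2*e12
second term: -233/18 + 7/4*e1 + 485/9*e2 - 25/2*e12
Answer: 233/9 + 17/2*e1 + 2/9*e2 + 18*e12


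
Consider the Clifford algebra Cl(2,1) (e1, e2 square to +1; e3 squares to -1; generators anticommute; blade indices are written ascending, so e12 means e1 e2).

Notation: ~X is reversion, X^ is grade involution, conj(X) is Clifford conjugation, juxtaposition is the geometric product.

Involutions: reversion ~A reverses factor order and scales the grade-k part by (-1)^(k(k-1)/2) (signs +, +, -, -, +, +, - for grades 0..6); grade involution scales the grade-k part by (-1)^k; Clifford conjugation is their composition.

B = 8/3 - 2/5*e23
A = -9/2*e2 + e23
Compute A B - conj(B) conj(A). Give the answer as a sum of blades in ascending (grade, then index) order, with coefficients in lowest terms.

first term: -2/5 - 12*e2 + 9/5*e3 + 8/3*e23
second term: -2/5 + 12*e2 - 9/5*e3 - 8/3*e23
Answer: -24*e2 + 18/5*e3 + 16/3*e23


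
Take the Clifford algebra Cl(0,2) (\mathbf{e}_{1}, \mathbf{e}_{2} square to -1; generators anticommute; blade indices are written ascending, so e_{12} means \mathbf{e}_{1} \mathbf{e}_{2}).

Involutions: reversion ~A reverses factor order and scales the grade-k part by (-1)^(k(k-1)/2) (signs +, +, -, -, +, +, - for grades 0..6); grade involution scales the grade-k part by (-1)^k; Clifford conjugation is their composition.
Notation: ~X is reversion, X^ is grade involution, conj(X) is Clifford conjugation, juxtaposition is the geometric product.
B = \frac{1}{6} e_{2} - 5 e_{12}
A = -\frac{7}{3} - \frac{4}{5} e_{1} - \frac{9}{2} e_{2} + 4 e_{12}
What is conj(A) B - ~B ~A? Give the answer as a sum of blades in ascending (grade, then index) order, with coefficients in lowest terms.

first term: -\frac{83}{4} - \frac{131}{6} e_{1} + \frac{65}{18} e_{2} + \frac{59}{5} e_{12}
second term: \frac{83}{4} + \frac{131}{6} e_{1} - \frac{79}{18} e_{2} - \frac{173}{15} e_{12}
Answer: -\frac{83}{2} - \frac{131}{3} e_{1} + 8 e_{2} + \frac{70}{3} e_{12}


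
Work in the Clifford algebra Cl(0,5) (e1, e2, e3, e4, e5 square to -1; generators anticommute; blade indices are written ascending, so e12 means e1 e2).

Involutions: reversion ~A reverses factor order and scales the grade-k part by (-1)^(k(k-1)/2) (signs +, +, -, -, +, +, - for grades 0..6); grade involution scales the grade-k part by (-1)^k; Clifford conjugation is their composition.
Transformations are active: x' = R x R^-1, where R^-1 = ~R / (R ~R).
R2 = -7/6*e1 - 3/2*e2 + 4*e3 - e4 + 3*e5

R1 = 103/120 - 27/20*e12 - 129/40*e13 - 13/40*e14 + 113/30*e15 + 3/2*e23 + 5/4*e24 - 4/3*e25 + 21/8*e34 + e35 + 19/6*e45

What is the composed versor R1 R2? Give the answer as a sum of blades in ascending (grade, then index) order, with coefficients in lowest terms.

Distribute over the terms of R2 (each basis-blade product reordered to ascending indices, repeated generators contracted through their squares):
R1 (-7/6*e1) = -721/720*e1 + 63/40*e2 + 301/80*e3 + 91/240*e4 - 791/180*e5 - 7/4*e123 - 35/24*e124 + 14/9*e125 - 49/16*e134 - 7/6*e135 - 133/36*e145
R1 (-3/2*e2) = -81/40*e1 - 103/80*e2 - 9/4*e3 - 15/8*e4 + 2*e5 - 387/80*e123 - 39/80*e124 + 113/20*e125 - 63/16*e234 - 3/2*e235 - 19/4*e245
R1 (4*e3) = 129/10*e1 - 6*e2 + 103/30*e3 + 21/2*e4 + 4*e5 - 27/5*e123 + 13/10*e134 - 226/15*e135 - 5*e234 + 16/3*e235 + 38/3*e345
R1 (-e4) = -13/40*e1 + 5/4*e2 + 21/8*e3 - 103/120*e4 - 19/6*e5 + 27/20*e124 + 129/40*e134 + 113/30*e145 - 3/2*e234 - 4/3*e245 + e345
R1 (3*e5) = -113/10*e1 + 4*e2 - 3*e3 - 19/2*e4 + 103/40*e5 - 81/20*e125 - 387/40*e135 - 39/40*e145 + 9/2*e235 + 15/4*e245 + 63/8*e345
Summing the partial products and collecting blades:
Answer: -1261/720*e1 - 37/80*e2 + 1097/240*e3 - 65/48*e4 + 73/72*e5 - 959/80*e123 - 143/240*e124 + 142/45*e125 + 117/80*e134 - 3109/120*e135 - 65/72*e145 - 167/16*e234 + 25/3*e235 - 7/3*e245 + 517/24*e345


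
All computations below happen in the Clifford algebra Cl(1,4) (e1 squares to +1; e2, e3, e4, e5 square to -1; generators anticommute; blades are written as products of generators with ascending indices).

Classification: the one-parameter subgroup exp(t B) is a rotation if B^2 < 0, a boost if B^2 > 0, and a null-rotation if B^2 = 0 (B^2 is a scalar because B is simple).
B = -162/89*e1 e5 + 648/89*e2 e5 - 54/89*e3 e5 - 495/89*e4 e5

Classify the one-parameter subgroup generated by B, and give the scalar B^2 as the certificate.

B^2 term by term: the squares give (-162/89)^2*(e1 e5)^2 + (648/89)^2*(e2 e5)^2 + (-54/89)^2*(e3 e5)^2 + (-495/89)^2*(e4 e5)^2 = 26244/7921*(+1) + 419904/7921*(-1) + 2916/7921*(-1) + 245025/7921*(-1) = -81 (each basis 2-blade squares to minus the product of its generators' squares); cross terms between blades sharing an index anticommute and cancel. So B^2 = -81.
Answer: rotation, certificate B^2 = -81. Check the certificate: B^2 = -81, and that sign is decisive whatever form B takes.


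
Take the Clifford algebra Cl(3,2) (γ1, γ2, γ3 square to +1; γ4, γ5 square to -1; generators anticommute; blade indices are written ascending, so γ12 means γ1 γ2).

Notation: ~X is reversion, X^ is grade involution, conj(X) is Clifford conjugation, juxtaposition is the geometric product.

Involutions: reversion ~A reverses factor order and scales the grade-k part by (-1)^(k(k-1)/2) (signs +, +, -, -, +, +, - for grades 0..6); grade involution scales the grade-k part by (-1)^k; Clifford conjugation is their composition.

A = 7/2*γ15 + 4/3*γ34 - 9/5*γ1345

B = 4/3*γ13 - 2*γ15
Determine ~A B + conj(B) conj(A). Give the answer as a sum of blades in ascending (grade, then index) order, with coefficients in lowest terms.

first term: 7 + 16/9*γ14 + 18/5*γ34 - 14/3*γ35 + 12/5*γ45 + 8/3*γ1345
second term: -7 + 16/9*γ14 - 18/5*γ34 - 14/3*γ35 - 12/5*γ45 - 8/3*γ1345
Answer: 32/9*γ14 - 28/3*γ35


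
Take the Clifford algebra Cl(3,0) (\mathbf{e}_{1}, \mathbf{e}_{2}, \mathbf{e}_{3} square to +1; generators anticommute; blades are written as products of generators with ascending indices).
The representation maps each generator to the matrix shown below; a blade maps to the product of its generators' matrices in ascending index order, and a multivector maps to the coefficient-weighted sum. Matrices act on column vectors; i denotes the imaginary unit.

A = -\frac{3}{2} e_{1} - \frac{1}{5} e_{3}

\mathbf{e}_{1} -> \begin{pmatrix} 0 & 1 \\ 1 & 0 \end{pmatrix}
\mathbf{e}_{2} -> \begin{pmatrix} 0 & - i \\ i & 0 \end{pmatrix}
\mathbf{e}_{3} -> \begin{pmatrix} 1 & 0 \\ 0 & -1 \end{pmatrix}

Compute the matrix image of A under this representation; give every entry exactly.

M = (-\frac{3}{2})*rho(e_{1}) + (-\frac{1}{5})*rho(e_{3}), summed entrywise:
Answer: \begin{pmatrix} - \frac{1}{5} & - \frac{3}{2} \\ - \frac{3}{2} & \frac{1}{5} \end{pmatrix}


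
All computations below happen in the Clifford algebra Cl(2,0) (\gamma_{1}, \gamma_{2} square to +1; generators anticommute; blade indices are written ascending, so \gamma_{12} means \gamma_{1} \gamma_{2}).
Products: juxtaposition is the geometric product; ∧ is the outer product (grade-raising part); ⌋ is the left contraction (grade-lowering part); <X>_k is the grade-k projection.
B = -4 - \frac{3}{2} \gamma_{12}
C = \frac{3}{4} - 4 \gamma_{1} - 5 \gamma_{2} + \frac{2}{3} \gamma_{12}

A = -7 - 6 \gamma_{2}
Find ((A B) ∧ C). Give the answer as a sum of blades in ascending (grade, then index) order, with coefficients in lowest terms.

step 1: 28 - 9 \gamma_{1} + 24 \gamma_{2} + \frac{21}{2} \gamma_{12}
step 2: 21 - \frac{475}{4} \gamma_{1} - 122 \gamma_{2} + \frac{4021}{24} \gamma_{12}
Answer: 21 - \frac{475}{4} \gamma_{1} - 122 \gamma_{2} + \frac{4021}{24} \gamma_{12}


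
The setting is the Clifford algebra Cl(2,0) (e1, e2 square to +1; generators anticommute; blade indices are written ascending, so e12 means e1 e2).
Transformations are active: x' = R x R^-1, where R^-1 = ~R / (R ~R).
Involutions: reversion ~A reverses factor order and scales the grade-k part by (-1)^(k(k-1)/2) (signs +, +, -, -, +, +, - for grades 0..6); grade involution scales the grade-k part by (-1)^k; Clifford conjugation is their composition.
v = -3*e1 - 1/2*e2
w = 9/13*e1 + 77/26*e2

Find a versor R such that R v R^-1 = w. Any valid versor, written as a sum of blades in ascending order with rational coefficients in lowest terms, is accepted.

Equal squares first: v^2 = w^2 = 37/4. Then v + w = -30/13*e1 + 32/13*e2 is a versor taking v to w, provided it is invertible.
Answer: -30/13*e1 + 32/13*e2


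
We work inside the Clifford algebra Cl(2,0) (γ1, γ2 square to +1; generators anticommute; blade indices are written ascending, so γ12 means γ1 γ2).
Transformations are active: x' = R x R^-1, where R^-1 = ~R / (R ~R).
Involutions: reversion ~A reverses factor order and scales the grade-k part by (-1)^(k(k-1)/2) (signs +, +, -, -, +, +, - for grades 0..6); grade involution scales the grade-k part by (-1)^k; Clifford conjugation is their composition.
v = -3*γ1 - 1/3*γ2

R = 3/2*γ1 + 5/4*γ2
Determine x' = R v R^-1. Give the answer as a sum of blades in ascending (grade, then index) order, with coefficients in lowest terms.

~R = 3/2*γ1 + 5/4*γ2, and R ~R = 61/16, so R^-1 = ~R / (61/16).
R v = -59/12 + 13/4*γ12
Answer: -53/61*γ1 - 529/183*γ2


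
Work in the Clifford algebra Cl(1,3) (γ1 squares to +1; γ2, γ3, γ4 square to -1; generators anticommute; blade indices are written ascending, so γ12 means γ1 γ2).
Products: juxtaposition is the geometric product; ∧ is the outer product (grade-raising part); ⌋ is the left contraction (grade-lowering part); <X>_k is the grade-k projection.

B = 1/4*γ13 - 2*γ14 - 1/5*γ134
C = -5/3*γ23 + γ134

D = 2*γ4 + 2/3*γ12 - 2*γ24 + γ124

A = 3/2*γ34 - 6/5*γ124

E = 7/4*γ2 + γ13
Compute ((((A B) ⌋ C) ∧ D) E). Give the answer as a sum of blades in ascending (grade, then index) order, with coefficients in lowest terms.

step 1: 3/10*γ1 - 12/5*γ2 + 3*γ13 + 3/8*γ14 + 6/25*γ23 + 3/10*γ234
step 2: 2/5 - 35/8*γ3 + 3*γ4 + 3/10*γ34
step 3: 4/5*γ4 + 4/15*γ12 - 4/5*γ24 - 35/4*γ34 - 35/12*γ123 + 12/5*γ124 - 35/4*γ234 - 167/40*γ1234
step 4: -7/15*γ1 + 35/12*γ2 - 7/5*γ4 - 245/48*γ13 - 91/20*γ14 - 4/15*γ23 + 111/40*γ24 + 245/16*γ34 + 35/4*γ124 + 1297/160*γ134 - 1417/80*γ234 + 4/5*γ1234
Answer: -7/15*γ1 + 35/12*γ2 - 7/5*γ4 - 245/48*γ13 - 91/20*γ14 - 4/15*γ23 + 111/40*γ24 + 245/16*γ34 + 35/4*γ124 + 1297/160*γ134 - 1417/80*γ234 + 4/5*γ1234


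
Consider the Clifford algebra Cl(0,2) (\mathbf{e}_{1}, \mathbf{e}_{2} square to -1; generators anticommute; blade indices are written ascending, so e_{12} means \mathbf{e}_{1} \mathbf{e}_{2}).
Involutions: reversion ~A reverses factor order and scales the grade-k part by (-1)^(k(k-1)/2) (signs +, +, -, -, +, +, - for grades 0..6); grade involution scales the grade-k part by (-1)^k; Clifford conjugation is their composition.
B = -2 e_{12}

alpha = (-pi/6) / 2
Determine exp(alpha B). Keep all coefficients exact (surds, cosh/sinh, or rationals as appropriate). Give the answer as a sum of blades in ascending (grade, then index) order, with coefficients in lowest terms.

B^2 = (-2)^2*(e_{12})^2 = 4*(-1) = -4 (a basis 2-blade squares to minus the product of its generators' squares).
B^2 = -4 — circular case — the even/odd split gives cos and sin: l = 2, alpha*l = - \frac{\pi}{6}, so exp(alpha B) = cos(- \frac{\pi}{6}) + (sin(- \frac{\pi}{6})/2)*B = \frac{\sqrt{3}}{2} + (- \frac{1}{4})*B.
Answer: \frac{\sqrt{3}}{2} + \frac{1}{2} e_{12}


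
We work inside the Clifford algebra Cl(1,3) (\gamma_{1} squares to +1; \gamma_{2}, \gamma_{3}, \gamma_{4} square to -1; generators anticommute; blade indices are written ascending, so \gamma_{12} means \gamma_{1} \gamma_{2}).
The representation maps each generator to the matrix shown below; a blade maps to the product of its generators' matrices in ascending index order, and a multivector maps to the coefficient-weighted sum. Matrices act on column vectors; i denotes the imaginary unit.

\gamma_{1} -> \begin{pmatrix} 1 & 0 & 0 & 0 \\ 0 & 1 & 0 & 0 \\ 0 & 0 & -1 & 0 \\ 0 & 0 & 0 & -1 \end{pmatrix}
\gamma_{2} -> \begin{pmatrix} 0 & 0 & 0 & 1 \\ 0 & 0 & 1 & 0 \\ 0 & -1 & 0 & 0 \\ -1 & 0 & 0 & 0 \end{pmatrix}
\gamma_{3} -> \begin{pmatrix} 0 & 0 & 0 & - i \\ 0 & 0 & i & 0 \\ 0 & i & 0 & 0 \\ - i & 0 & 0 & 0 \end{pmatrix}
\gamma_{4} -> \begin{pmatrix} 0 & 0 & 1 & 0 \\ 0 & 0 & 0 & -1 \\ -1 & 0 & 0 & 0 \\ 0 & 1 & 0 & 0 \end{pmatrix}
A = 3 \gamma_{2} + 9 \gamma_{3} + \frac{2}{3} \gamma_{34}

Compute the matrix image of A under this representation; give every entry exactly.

Bivector images (products of the table entries): rho(\gamma_{34}) = rho(\gamma_{3})rho(\gamma_{4}) = \begin{pmatrix} 0 & - i & 0 & 0 \\ - i & 0 & 0 & 0 \\ 0 & 0 & 0 & - i \\ 0 & 0 & - i & 0 \end{pmatrix}.
M = (3)*rho(\gamma_{2}) + (9)*rho(\gamma_{3}) + (\frac{2}{3})*rho(\gamma_{34}), summed entrywise:
Answer: \begin{pmatrix} 0 & - \frac{2 i}{3} & 0 & 3 - 9 i \\ - \frac{2 i}{3} & 0 & 3 + 9 i & 0 \\ 0 & -3 + 9 i & 0 & - \frac{2 i}{3} \\ -3 - 9 i & 0 & - \frac{2 i}{3} & 0 \end{pmatrix}


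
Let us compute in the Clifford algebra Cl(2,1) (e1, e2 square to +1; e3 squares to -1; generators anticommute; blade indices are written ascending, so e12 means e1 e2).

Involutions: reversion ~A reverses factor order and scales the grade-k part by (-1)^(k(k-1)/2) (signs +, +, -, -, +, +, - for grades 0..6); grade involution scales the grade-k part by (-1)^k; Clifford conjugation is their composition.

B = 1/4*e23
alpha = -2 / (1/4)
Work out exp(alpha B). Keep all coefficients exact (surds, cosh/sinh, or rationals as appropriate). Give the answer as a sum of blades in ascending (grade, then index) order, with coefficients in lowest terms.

B^2 = (1/4)^2*(e23)^2 = 1/16*(+1) = 1/16 (a basis 2-blade squares to minus the product of its generators' squares).
B^2 = 1/16 — B^2 > 0, so the exponential closes hyperbolically: l = 1/4, alpha*l = -2, so exp(alpha B) = cosh(-2) + (sinh(-2)/(1/4))*B = cosh(2) + (-4*sinh(2))*B.
Answer: cosh(2) - sinh(2)*e23


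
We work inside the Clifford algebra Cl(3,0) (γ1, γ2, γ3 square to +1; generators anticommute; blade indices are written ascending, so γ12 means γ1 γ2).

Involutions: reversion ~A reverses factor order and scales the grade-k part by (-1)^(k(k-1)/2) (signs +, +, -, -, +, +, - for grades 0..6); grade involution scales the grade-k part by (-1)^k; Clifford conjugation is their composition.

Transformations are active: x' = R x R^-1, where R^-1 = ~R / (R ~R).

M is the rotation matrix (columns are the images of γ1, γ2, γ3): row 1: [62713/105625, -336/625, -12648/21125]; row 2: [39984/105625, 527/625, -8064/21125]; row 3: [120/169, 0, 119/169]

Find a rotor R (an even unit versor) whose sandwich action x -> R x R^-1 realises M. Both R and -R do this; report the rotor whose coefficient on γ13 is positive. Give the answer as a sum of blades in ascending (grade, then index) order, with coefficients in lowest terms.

Method: write R = a + b12*γ12 + b13*γ13 + b23*γ23 with a^2 + b12^2 + b13^2 + b23^2 = 1 (so R^-1 = ~R). Expanding the columns R e_j ~R gives tr M = 4a^2 - 1 and, from the antisymmetric part, M21 - M12 = -4a*b12, M13 - M31 = 4a*b13, M32 - M23 = -4a*b23.
Here tr M = 226151/105625, so a^2 = (1 + tr M)/4 = 82944/105625 and a = ±288/325. Taking a = 288/325: M21 - M12 = 96768/105625, M13 - M31 = -27648/21125, M32 - M23 = 8064/21125, giving b12 = -84/325, b13 = -24/65, b23 = -7/65, i.e. R = 288/325 - 84/325*γ12 - 24/65*γ13 - 7/65*γ23.
Its γ13 coefficient is negative, so report the other preimage -R.
Answer: -288/325 + 84/325*γ12 + 24/65*γ13 + 7/65*γ23. Uniqueness: Spin(3) -> SO(3) maps R and -R to the same rotation of trace 226151/105625; fixing the sign of the γ13 coefficient removes the ambiguity.
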